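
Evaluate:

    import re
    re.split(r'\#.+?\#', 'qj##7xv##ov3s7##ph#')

['qj', '', '', '']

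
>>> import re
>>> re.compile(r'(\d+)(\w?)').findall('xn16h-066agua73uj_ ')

[('16', 'h'), ('066', 'a'), ('73', 'u')]

This matches one or more of a digit (captured); then optionally a word character (captured).
Scanning left to right: at [2:5] match '16h', groups = ('16', 'h'); at [6:10] match '066a', groups = ('066', 'a'); at [13:16] match '73u', groups = ('73', 'u').
`findall` packs the 2 group values into a tuple for every match.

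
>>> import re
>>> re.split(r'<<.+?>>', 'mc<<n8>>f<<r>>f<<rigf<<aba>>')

A non-greedy quantifier consumes as few characters as it can — just enough that the remainder of the pattern still matches from where it stops; whatever follows it matches normally.
Matches to split on: at [2:8] → '<<n8>>'; at [9:14] → '<<r>>'; at [15:28] → '<<rigf<<aba>>'.
Splitting on the pattern gives 4 pieces.

['mc', 'f', 'f', '']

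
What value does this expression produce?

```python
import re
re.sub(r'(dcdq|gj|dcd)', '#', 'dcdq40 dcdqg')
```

'#40 #g'

Alternation isn't longest-match — the leftmost alternative that fits at this position is chosen.
Each match is replaced by '#'.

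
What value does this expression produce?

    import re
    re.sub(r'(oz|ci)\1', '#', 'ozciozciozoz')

'ozciozci#'

A backreference is literal: `\1` must see the identical characters the first group matched.
Matches: at [8:12] → 'ozoz'.
Each match is replaced by '#'.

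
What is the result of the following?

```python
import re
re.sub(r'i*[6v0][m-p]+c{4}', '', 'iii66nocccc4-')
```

'iii64-'

This matches zero or more of a literal 'i'; then one of [6v0], then one or more of a character in [m-p], then exactly 4 of a literal 'c'.
Every occurrence is swapped for ''.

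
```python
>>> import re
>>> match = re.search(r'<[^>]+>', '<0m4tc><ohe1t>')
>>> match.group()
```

The match spans [0:7] → '<0m4tc>'.

'<0m4tc>'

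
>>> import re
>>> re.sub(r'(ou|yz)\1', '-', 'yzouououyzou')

'yz-ouyzou'

The backreference `\1` re-matches whatever the first group consumed, character for character.
Matches: at [2:6] → 'ouou'.
Every occurrence is swapped for '-'.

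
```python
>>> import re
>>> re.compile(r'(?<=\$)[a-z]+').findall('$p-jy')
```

['p']

The positive lookaround only admits positions where the adjacent text matches; those characters stay outside the span.
With no groups in the pattern, `findall` gives back each whole match — 1 here.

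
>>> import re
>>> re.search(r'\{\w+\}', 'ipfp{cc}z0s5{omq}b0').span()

(4, 8)

Unlike `match`, `search` isn't anchored — it looks for the pattern anywhere in the string.
The match spans [4:8] → '{cc}'.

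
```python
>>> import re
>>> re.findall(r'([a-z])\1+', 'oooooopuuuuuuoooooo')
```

['o', 'u', 'o']

A backreference is literal: `\1` must see the identical characters the first group matched.
Because there's exactly one group, `findall` drops the full match and keeps group 1 from each hit.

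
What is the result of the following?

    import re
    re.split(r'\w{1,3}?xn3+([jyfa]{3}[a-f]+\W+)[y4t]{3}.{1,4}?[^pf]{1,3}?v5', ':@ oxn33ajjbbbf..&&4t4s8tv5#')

[':@ ', 'ajjbbbf..&&', '#']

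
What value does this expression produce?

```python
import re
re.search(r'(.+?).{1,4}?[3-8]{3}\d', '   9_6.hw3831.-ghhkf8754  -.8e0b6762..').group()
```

'   9_6.hw3831'

The `?` after the quantifier makes it lazy — it takes as little as possible before letting the rest of the pattern try.
The match spans [0:13] → '   9_6.hw3831'.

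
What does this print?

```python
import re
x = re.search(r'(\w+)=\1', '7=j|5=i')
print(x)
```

`\1` is not a pattern — it's the concrete string captured by group 1, re-applied verbatim.
`search` walks the string left to right and returns the first match it finds.
Here the pattern never matches, so the call returns None.

None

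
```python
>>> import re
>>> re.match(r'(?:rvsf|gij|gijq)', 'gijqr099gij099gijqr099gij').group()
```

'gij'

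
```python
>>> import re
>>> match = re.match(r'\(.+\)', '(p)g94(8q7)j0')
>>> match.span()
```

(0, 11)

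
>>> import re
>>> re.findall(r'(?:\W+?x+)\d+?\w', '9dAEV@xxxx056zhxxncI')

Pattern: one or more of a non-word character (lazy), then one or more of the literal 'x' (non-capturing group); then one or more of a digit (lazy), then a word character.
Lazy quantifiers expand one character at a time until the remainder of the pattern can match.
Scanning left to right: at [5:12] → '@xxxx05'.
With no groups in the pattern, `findall` gives back each whole match — 1 here.

['@xxxx05']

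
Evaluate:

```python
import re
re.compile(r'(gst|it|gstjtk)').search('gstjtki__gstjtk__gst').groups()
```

('gst',)

The match spans [0:3] → 'gst'.
Captured: group 1 = 'gst'.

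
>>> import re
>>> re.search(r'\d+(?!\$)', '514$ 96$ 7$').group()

A negative assertion filters positions out without eating any characters.
`re.search` scans for the first position where the pattern succeeds.
The match spans [0:2] → '51'.

'51'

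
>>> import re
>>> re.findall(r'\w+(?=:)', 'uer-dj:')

Lookahead/lookbehind check context without consuming it, so the matched span excludes the asserted characters.
Matches: at [4:6] → 'dj'.
No capturing groups, so `findall` returns the 1 full match string.

['dj']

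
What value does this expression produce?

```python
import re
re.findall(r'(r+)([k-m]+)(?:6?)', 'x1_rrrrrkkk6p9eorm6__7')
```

[('rrrrr', 'kkk'), ('r', 'm')]

The pattern matches one or more of a literal 'r' (captured); then one or more of a character in [k-m] (captured); then optionally a literal '6' (non-capturing group).
With 2 capturing groups, `findall` returns a 2-tuple per match.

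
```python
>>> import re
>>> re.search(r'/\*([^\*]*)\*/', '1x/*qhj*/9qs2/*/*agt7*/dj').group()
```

The match spans [2:9] → '/*qhj*/'.

'/*qhj*/'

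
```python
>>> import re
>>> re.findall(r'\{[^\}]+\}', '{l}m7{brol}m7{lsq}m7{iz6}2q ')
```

Scanning left to right: at [0:3] → '{l}'; at [5:11] → '{brol}'; at [13:18] → '{lsq}'; at [20:25] → '{iz6}'.
Since nothing is captured, `findall` lists the 4 matched substrings directly.

['{l}', '{brol}', '{lsq}', '{iz6}']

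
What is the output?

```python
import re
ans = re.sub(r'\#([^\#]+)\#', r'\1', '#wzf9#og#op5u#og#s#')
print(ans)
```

Each match is replaced using the text its own group 1 captured.

wzf9ogop5uogs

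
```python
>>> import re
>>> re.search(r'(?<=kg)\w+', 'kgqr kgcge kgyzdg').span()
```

(2, 4)

The positive lookaround only admits positions where the adjacent text matches; those characters stay outside the span.
The match spans [2:4] → 'qr'.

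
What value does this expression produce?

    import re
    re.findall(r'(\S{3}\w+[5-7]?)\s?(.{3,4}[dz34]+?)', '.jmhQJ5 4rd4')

Pattern: exactly 3 of a non-whitespace character, then one or more of a word character, then optionally a character in [5-7] (captured); then optionally whitespace; then 3 to 4 of any character, then one or more of one of [dz34] (lazy) (captured).
Multiple groups make `findall` return tuples — one 2-tuple for the one match.

[('.jmhQJ5', '4rd4')]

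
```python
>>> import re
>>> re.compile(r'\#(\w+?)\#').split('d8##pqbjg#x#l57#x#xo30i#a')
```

['d8#', 'pqbjg', 'x', 'l57', 'x', 'xo30i', 'a']

With a capturing group present, the delimiter's captured portion is kept in the result list.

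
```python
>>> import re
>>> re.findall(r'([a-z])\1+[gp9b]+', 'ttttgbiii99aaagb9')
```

A backreference is literal: `\1` must see the identical characters the first group matched.
Matches: at [0:6] match 'ttttgb', group 1 = 't'; at [6:11] match 'iii99', group 1 = 'i'; at [11:17] match 'aaagb9', group 1 = 'a'.
With a single group, `findall` returns only what that group captured — 3 items.

['t', 'i', 'a']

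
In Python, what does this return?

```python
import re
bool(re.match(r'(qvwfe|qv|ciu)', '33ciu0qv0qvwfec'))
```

False

`match` is anchored at position 0; if the pattern doesn't fit there, it returns None.
Here the string doesn't start with a match, so the call returns None, and `bool(None)` is False.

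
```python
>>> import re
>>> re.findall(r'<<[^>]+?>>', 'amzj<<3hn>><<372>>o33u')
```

No capturing groups, so `findall` returns the 2 full match strings.

['<<3hn>>', '<<372>>']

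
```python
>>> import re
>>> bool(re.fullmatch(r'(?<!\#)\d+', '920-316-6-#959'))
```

The negative lookaround is zero-width — it rules out positions where the adjacent text would match, without consuming anything.
`fullmatch` succeeds only if the pattern covers the string from start to end.
Here there's no way to consume every character, so the call returns None, and `bool(None)` is False.

False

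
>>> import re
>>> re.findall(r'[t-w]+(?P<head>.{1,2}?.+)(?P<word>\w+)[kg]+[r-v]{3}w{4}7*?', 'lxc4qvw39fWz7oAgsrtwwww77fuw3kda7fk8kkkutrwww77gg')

[('39fWz7o', 'A')]

This matches one or more of a character in [t-w]; then 1 to 2 of any character (lazy), then one or more of any character (captured as 'head'); then one or more of a word character (captured as 'word'); then one or more of one of [kg], then exactly 3 of a character in [r-v]; then exactly 4 of the literal 'w', then zero or more of the literal '7' (lazy).
Multiple groups make `findall` return tuples — one 2-tuple for the one match.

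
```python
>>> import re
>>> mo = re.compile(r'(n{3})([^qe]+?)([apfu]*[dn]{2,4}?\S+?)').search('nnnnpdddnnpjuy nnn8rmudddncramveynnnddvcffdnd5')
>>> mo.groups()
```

('nnn', 'n', 'pddd')

The pattern matches exactly 3 of a literal 'n' (captured); then one or more of any character except [qe] (lazy) (captured); then zero or more of one of [apfu], then 2 to 4 of one of [dn] (lazy), then one or more of a non-whitespace character (lazy) (captured).
With the lazy modifier that quantifier settles for the fewest repetitions that let the rest of the pattern succeed (the atoms after it are unaffected and can still be greedy).
`re.search` scans for the first position where the pattern succeeds.
The match spans [0:8] → 'nnnnpddd'.
Captured: group 1 = 'nnn', group 2 = 'n', group 3 = 'pddd'.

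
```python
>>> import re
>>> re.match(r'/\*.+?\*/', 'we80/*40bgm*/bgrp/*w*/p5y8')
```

None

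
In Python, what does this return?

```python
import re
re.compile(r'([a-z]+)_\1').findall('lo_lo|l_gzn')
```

['lo']

`\1` has to match the exact text group 1 already captured.
With a single group, `findall` returns only what that group captured — 1 item.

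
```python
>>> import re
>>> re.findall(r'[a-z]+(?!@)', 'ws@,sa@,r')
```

['w', 's', 'r']

`(?!…)`/`(?<!…)` only lets a position through if the neighbouring text does NOT match; no characters are consumed.
`findall` yields the raw match text (3 of them) because the pattern has no groups.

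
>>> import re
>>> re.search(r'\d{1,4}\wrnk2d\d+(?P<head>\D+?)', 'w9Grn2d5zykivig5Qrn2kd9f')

None

This matches 1 to 4 of a digit; then a word character, then the literal 'rn', then the literal 'k2d'; then one or more of a digit; then one or more of a non-digit (lazy) (captured as 'head').
`re.search` scans for the first position where the pattern succeeds.
Here nothing in the string fits, so the call returns None.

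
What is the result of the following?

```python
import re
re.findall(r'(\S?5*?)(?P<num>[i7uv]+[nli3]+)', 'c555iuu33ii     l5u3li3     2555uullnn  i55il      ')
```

`findall` packs the 2 group values into a tuple for every match.

[('c555', 'iuu33ii'), ('l5', 'u3li3'), ('2555', 'uullnn'), ('i55', 'il')]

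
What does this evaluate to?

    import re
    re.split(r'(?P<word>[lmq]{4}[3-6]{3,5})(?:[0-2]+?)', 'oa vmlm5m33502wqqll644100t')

['oa vmlm5m33502w', 'qqll644', '00t']

This matches exactly 4 of one of [lmq], then 3 to 5 of a character in [3-6] (captured as 'word'); then one or more of a character in [0-2] (lazy) (non-capturing group).
A `+?`/`*?`/`{m,n}?` starts at its minimum and grows only as far as needed for what follows to match.
Matches to split on: at [15:23] → 'qqll6441'.
The group in the pattern means `split` returns the separators' captures alongside the pieces.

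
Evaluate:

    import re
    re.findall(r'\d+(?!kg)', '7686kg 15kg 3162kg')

['768', '1', '316']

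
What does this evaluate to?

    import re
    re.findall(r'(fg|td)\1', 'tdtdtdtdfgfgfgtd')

`\1` is not a pattern — it's the concrete string captured by group 1, re-applied verbatim.
Scanning left to right: at [0:4] match 'tdtd', group 1 = 'td'; at [4:8] match 'tdtd', group 1 = 'td'; at [8:12] match 'fgfg', group 1 = 'fg'.
With a single group, `findall` returns only what that group captured — 3 items.

['td', 'td', 'fg']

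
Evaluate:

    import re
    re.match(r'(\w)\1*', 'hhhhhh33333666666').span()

(0, 6)

`\1` is not a pattern — it's the concrete string captured by group 1, re-applied verbatim.
With `match`, the pattern is implicitly anchored at the beginning.
The match spans [0:6] → 'hhhhhh'.
Captured: group 1 = 'h'.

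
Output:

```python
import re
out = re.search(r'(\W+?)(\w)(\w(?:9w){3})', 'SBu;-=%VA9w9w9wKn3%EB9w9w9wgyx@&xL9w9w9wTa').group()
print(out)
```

;-=%VA9w9w9w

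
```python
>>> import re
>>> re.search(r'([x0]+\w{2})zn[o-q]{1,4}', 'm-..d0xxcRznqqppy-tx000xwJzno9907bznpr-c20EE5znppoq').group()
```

The pattern matches one or more of one of [x0], then exactly 2 of a word character (captured); then the literal 'zn', then 1 to 4 of a character in [o-q].
`re.search` scans for the first position where the pattern succeeds.
The match spans [5:16] → '0xxcRznqqpp'.
Captured: group 1 = '0xxcR'.

'0xxcRznqqpp'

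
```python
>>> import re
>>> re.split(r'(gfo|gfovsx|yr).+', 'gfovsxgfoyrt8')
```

Alternation isn't longest-match — the leftmost alternative that fits at this position is chosen.
Matches to split on: at [0:13] → 'gfovsxgfoyrt8'.
The group in the pattern means `split` returns the separators' captures alongside the pieces.

['', 'gfo', '']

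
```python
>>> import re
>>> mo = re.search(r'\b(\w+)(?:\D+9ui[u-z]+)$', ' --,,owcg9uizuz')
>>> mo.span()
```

(5, 15)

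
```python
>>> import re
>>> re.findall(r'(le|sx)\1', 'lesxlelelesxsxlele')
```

['le', 'sx', 'le']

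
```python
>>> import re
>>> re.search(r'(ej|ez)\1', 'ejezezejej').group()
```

`\1` is not a pattern — it's the concrete string captured by group 1, re-applied verbatim.
`search` walks the string left to right and returns the first match it finds.
The match spans [2:6] → 'ezez'.
Captured: group 1 = 'ez'.

'ezez'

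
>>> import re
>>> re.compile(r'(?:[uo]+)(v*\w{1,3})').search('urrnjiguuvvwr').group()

Pattern: one or more of one of [uo] (non-capturing group); then zero or more of a literal 'v', then 1 to 3 of a word character (captured).
`re.search` scans for the first position where the pattern succeeds.
The match spans [0:4] → 'urrn'.
Captured: group 1 = 'rrn'.

'urrn'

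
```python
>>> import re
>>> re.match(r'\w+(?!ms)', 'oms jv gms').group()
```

'oms'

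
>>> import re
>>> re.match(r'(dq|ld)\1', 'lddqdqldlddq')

The backreference `\1` re-matches whatever the first group consumed, character for character.
`re.match` won't scan ahead — the pattern has to work from the very first character.
Here the pattern fails at index 0, so the call returns None.

None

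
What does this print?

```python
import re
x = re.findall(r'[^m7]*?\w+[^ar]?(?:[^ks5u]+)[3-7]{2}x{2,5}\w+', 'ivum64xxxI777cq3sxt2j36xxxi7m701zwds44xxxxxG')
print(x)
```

['ivum64xxxI777cq3sxt2j36xxxi7m701zwds44xxxxxG']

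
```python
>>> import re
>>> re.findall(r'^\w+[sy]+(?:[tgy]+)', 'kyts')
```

['kyt']

Pattern: anchored at the start of the string; then one or more of a word character; then one or more of one of [sy]; then one or more of one of [tgy] (non-capturing group).
Scanning left to right: at [0:3] → 'kyt'.
Since nothing is captured, `findall` lists the 1 matched substring directly.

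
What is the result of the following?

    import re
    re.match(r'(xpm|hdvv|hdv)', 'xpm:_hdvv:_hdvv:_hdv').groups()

The match spans [0:3] → 'xpm'.
Captured: group 1 = 'xpm'.

('xpm',)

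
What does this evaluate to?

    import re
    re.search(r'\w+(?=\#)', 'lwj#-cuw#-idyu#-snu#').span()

(0, 3)

The `(?=…)`/`(?<=…)` assertion just peeks at neighbouring text; it doesn't advance the match position.
The match spans [0:3] → 'lwj'.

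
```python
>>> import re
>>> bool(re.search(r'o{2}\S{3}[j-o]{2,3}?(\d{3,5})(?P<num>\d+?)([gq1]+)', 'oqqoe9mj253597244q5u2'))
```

This matches exactly 2 of the literal 'o', then exactly 3 of a non-whitespace character, then 2 to 3 of a character in [j-o] (lazy); then 3 to 5 of a digit (captured); then one or more of a digit (lazy) (captured as 'num'); then one or more of one of [gq1] (captured).
Here nothing in the string fits, so the call returns None, and `bool(None)` is False.

False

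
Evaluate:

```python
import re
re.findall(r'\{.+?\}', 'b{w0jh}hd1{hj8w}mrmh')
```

['{w0jh}', '{hj8w}']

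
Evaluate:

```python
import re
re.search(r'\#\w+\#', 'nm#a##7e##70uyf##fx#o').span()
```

(2, 5)

`re.search` scans for the first position where the pattern succeeds.
The match spans [2:5] → '#a#'.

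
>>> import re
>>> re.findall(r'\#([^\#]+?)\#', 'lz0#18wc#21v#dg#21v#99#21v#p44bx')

['18wc', 'dg', '99']

Walking the string: at [3:9] match '#18wc#', group 1 = '18wc'; at [12:16] match '#dg#', group 1 = 'dg'; at [19:23] match '#99#', group 1 = '99'.
With a single group, `findall` returns only what that group captured — 3 items.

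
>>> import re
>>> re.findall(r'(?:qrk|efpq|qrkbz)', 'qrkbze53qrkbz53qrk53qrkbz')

['qrk', 'qrk', 'qrk', 'qrk']

The regex engine tests alternatives in the order written; an earlier branch that matches wins even if a later one would match more.
Matches: at [0:3] → 'qrk'; at [8:11] → 'qrk'; at [15:18] → 'qrk'; at [20:23] → 'qrk'.
Since nothing is captured, `findall` lists the 4 matched substrings directly.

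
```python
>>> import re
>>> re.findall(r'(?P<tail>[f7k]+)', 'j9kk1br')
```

['kk']

With a single group, `findall` returns only what that group captured — 1 item.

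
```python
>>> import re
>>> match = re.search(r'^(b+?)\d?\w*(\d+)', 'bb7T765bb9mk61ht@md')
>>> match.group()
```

'bb7T765bb9mk61'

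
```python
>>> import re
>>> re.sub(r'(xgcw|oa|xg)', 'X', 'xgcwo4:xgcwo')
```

Branches in `(...|...)` are attempted left-to-right; the first branch that allows the whole pattern to succeed is taken.
Matches: at [0:4] → 'xgcw'; at [7:11] → 'xgcw'.
Every occurrence is swapped for 'X'.

'Xo4:Xo'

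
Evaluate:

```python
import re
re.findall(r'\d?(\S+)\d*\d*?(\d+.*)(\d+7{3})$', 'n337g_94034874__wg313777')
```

[('n337g_94034874__wg3', '1', '3777')]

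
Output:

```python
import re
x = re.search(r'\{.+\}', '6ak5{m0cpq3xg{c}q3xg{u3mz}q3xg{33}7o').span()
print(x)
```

(4, 34)

Unlike `match`, `search` isn't anchored — it looks for the pattern anywhere in the string.
The match spans [4:34] → '{m0cpq3xg{c}q3xg{u3mz}q3xg{33}'.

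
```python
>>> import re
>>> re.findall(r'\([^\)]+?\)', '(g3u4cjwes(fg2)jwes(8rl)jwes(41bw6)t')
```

Since nothing is captured, `findall` lists the 3 matched substrings directly.

['(g3u4cjwes(fg2)', '(8rl)', '(41bw6)']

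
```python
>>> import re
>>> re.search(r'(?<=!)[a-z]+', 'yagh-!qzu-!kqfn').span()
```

(6, 9)

The positive lookaround only admits positions where the adjacent text matches; those characters stay outside the span.
The match spans [6:9] → 'qzu'.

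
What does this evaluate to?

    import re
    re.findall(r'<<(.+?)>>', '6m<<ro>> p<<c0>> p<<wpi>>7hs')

['ro', 'c0', 'wpi']

Lazy quantifiers expand one character at a time until the remainder of the pattern can match.
Scanning left to right: at [2:8] match '<<ro>>', group 1 = 'ro'; at [10:16] match '<<c0>>', group 1 = 'c0'; at [18:25] match '<<wpi>>', group 1 = 'wpi'.
Because there's exactly one group, `findall` drops the full match and keeps group 1 from each hit.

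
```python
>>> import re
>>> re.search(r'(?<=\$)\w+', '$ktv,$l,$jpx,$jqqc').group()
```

'ktv'

Because the assertion is zero-width, the text it checks is not consumed and won't appear in the result.
Unlike `match`, `search` isn't anchored — it looks for the pattern anywhere in the string.
The match spans [1:4] → 'ktv'.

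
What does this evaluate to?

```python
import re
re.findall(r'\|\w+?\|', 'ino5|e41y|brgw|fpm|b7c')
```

Walking the string: at [4:10] → '|e41y|'; at [14:19] → '|fpm|'.
Since nothing is captured, `findall` lists the 2 matched substrings directly.

['|e41y|', '|fpm|']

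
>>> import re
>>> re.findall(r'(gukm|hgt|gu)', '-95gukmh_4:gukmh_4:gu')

The regex engine tests alternatives in the order written; an earlier branch that matches wins even if a later one would match more.
Matches: at [3:7] match 'gukm', group 1 = 'gukm'; at [11:15] match 'gukm', group 1 = 'gukm'; at [19:21] match 'gu', group 1 = 'gu'.
One capturing group, so `findall` returns just the captured substring from each match — 3 in all.

['gukm', 'gukm', 'gu']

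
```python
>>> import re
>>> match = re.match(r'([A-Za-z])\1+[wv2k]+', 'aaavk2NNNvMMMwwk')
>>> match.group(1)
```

'a'

The backreference `\1` re-matches whatever the first group consumed, character for character.
`re.match` only tries the pattern at the start of the string.
The match spans [0:6] → 'aaavk2'.
Captured: group 1 = 'a'.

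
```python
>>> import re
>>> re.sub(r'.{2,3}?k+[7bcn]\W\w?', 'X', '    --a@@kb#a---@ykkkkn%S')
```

'    --X--X'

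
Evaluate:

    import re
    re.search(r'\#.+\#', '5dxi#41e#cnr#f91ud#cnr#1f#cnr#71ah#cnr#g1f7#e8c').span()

(4, 44)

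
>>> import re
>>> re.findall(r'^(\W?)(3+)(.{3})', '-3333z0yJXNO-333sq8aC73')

[('-', '3333', 'z0y')]

Multiple groups make `findall` return tuples — one 3-tuple for the one match.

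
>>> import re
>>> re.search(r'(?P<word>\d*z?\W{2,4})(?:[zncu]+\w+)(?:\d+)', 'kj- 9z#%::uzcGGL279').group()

'9z#%::uzcGGL279'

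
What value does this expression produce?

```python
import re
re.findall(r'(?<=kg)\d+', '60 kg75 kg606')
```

['75', '606']

Lookahead/lookbehind check context without consuming it, so the matched span excludes the asserted characters.
Since nothing is captured, `findall` lists the 2 matched substrings directly.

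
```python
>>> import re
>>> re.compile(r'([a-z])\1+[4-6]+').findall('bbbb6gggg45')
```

['b', 'g']

`\1` has to match the exact text group 1 already captured.
Matches: at [0:5] match 'bbbb6', group 1 = 'b'; at [5:11] match 'gggg45', group 1 = 'g'.
`findall` collects group 1 from each match (2 total).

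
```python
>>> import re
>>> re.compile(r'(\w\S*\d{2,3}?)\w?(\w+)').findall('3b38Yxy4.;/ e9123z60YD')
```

Pattern: a word character, then zero or more of a non-whitespace character, then 2 to 3 of a digit (lazy) (captured); then optionally a word character; then one or more of a word character (captured).
Walking the string: at [0:8] match '3b38Yxy4', groups = ('3b38', 'xy4'); at [12:22] match 'e9123z60YD', groups = ('e9123z60', 'D').
With 2 capturing groups, `findall` returns a 2-tuple per match.

[('3b38', 'xy4'), ('e9123z60', 'D')]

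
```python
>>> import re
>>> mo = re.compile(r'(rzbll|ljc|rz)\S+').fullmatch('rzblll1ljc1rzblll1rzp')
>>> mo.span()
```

(0, 21)

`re.fullmatch` requires the pattern to consume the entire string.
The match spans [0:21] → 'rzblll1ljc1rzblll1rzp'.
Captured: group 1 = 'rzbll'.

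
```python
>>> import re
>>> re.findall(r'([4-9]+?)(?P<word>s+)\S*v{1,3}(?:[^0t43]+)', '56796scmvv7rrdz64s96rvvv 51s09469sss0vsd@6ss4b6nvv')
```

[('56796', 's'), ('9469', 'sss')]

This matches one or more of a character in [4-9] (lazy) (captured); then one or more of a literal 's' (captured as 'word'); then zero or more of a non-whitespace character, then 1 to 3 of a literal 'v'; then one or more of any character except [0t43] (non-capturing group).
2 groups means each result is a tuple of 2 captured strings — 2 here.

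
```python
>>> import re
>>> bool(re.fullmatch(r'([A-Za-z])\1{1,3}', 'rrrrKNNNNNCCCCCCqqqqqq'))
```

After group 1 captures some text, `\1` only succeeds where that same text appears again.
`re.fullmatch` requires the pattern to consume the entire string.
Here the string isn't matched end-to-end, so the call returns None, and `bool(None)` is False.

False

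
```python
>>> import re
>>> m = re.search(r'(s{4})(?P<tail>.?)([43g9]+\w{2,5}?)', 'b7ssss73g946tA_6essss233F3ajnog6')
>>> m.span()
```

(2, 13)

The match spans [2:13] → 'ssss73g946t'.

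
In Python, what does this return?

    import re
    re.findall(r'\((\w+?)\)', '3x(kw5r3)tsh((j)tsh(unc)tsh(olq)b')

['kw5r3', 'j', 'unc', 'olq']

`findall` collects group 1 from each match (4 total).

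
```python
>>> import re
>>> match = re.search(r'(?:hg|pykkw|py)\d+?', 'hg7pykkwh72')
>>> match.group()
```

`re.search` scans for the first position where the pattern succeeds.
The match spans [0:3] → 'hg7'.

'hg7'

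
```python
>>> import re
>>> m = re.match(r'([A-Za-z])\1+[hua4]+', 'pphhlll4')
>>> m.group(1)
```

'p'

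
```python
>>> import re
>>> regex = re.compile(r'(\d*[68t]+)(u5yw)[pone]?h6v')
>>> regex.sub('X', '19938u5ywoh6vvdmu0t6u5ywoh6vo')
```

'XvdmuXo'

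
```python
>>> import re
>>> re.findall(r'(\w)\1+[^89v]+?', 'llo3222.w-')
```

['l', '2']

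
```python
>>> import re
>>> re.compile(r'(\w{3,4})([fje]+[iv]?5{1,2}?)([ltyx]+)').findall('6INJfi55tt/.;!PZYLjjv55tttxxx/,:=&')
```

This matches 3 to 4 of a word character (captured); then one or more of one of [fje], then optionally one of [iv], then 1 to 2 of the literal '5' (lazy) (captured); then one or more of one of [ltyx] (captured).
With 3 capturing groups, `findall` returns a 3-tuple per match.

[('6INJ', 'fi55', 'tt'), ('PZYL', 'jjv55', 'tttxxx')]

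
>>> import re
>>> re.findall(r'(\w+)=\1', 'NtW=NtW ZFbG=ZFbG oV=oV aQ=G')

['NtW', 'ZFbG', 'oV']

A backreference is literal: `\1` must see the identical characters the first group matched.
One capturing group, so `findall` returns just the captured substring from each match — 3 in all.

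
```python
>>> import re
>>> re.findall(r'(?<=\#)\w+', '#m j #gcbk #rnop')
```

['m', 'gcbk', 'rnop']

The lookaround is zero-width — it requires the adjacent text to match without consuming it, so the asserted text isn't part of the match.
Scanning left to right: at [1:2] → 'm'; at [6:10] → 'gcbk'; at [12:16] → 'rnop'.
No capturing groups, so `findall` returns the 3 full match strings.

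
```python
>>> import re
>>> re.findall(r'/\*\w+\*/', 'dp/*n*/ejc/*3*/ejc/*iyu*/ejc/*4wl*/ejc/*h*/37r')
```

Matches: at [2:7] → '/*n*/'; at [10:15] → '/*3*/'; at [18:25] → '/*iyu*/'; at [28:35] → '/*4wl*/'; at [38:43] → '/*h*/'.
No capturing groups, so `findall` returns the 5 full match strings.

['/*n*/', '/*3*/', '/*iyu*/', '/*4wl*/', '/*h*/']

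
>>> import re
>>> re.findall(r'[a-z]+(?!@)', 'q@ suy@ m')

Because the assertion is negative and zero-width, positions next to the forbidden text are skipped.
No capturing groups, so `findall` returns the 2 full match strings.

['su', 'm']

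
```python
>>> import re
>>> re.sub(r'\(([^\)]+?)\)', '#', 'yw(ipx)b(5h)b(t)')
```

'yw#b#b#'

Matches: at [2:7] → '(ipx)'; at [8:12] → '(5h)'; at [13:16] → '(t)'.
`sub` substitutes '#' at each match site.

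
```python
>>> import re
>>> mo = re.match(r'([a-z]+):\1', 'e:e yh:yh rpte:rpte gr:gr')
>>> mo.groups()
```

The match spans [0:3] → 'e:e'.
Captured: group 1 = 'e'.

('e',)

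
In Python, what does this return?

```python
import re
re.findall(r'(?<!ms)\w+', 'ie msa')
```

`(?!…)`/`(?<!…)` only lets a position through if the neighbouring text does NOT match; no characters are consumed.
No capturing groups, so `findall` returns the 2 full match strings.

['ie', 'msa']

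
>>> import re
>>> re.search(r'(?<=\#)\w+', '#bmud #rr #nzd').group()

'bmud'

Lookahead/lookbehind check context without consuming it, so the matched span excludes the asserted characters.
The match spans [1:5] → 'bmud'.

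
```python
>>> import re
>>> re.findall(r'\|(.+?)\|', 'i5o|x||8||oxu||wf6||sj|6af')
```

Matches: at [3:6] match '|x|', group 1 = 'x'; at [6:9] match '|8|', group 1 = '8'; at [9:14] match '|oxu|', group 1 = 'oxu'; at [14:19] match '|wf6|', group 1 = 'wf6'; at [19:23] match '|sj|', group 1 = 'sj'.
`findall` collects group 1 from each match (5 total).

['x', '8', 'oxu', 'wf6', 'sj']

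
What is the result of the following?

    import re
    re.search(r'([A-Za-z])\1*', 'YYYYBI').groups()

('Y',)

The match spans [0:4] → 'YYYY'.
Captured: group 1 = 'Y'.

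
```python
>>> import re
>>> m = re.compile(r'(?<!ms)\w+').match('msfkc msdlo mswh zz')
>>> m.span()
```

The negative lookahead/lookbehind blocks any match where the forbidden context is present.
`match` is anchored at position 0; if the pattern doesn't fit there, it returns None.
The match spans [0:5] → 'msfkc'.

(0, 5)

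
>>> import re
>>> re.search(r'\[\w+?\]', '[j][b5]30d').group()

The match spans [0:3] → '[j]'.

'[j]'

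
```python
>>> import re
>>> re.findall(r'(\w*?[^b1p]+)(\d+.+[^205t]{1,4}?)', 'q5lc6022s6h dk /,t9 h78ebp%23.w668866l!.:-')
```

This matches zero or more of a word character (lazy), then one or more of any character except [b1p] (captured); then one or more of a digit, then one or more of any character, then 1 to 4 of any character except [205t] (lazy) (captured).
Scanning left to right: at [0:42] match 'q5lc6022s6h dk /,t9 h78ebp%23.w668866l!.:-', groups = ('q5lc6022s6h dk /,t9 h7', '8ebp%23.w668866l!.:-').
2 groups means the one result is a tuple of 2 captured strings — 1 here.

[('q5lc6022s6h dk /,t9 h7', '8ebp%23.w668866l!.:-')]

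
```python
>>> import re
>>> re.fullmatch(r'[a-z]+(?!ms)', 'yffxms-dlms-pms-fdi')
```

None

For `fullmatch`, every character of the input must be accounted for by the pattern.
Here the pattern can't cover the whole string, so the call returns None.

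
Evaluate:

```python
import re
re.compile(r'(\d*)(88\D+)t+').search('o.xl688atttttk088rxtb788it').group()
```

Pattern: zero or more of a digit (captured); then the literal '88', then one or more of a non-digit (captured); then one or more of a literal 't'.
The match spans [4:13] → '688attttt'.

'688attttt'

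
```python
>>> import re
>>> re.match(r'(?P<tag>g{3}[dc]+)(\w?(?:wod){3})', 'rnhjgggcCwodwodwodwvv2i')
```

None

Pattern: exactly 3 of a literal 'g', then one or more of one of [dc] (captured as 'tag'); then optionally a word character, then the literal 'wod' repeated 3 times (captured).
`re.match` only tries the pattern at the start of the string.
Here the string doesn't start with a match, so the call returns None.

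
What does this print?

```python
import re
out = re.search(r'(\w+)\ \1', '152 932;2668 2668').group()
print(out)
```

`\1` has to match the exact text group 1 already captured.
`search` walks the string left to right and returns the first match it finds.
The match spans [8:17] → '2668 2668'.
Captured: group 1 = '2668'.

2668 2668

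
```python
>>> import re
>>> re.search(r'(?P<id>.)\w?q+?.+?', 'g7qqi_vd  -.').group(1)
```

'g'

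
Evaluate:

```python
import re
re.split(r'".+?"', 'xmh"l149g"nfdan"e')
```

['xmh', 'nfdan"e']

A `+?`/`*?`/`{m,n}?` starts at its minimum and grows only as far as needed for what follows to match.
Matches to split on: at [3:10] → '"l149g"'.
The string is cut at each match, leaving 2 pieces.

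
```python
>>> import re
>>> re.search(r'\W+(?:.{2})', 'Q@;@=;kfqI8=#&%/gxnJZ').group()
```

'@;@=;kf'

The pattern matches one or more of a non-word character; then exactly 2 of any character (non-capturing group).
The match spans [1:8] → '@;@=;kf'.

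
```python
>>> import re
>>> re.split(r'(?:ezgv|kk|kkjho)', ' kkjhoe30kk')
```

[' ', 'jhoe30', '']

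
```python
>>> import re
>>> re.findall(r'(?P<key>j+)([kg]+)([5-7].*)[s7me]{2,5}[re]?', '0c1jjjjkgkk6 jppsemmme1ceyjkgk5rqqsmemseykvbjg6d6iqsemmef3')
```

This matches one or more of a literal 'j' (captured as 'key'); then one or more of one of [kg] (captured); then a character in [5-7], then zero or more of any character (captured); then 2 to 5 of one of [s7me], then optionally one of [re].
Matches: at [3:56] match 'jjjjkgkk6 jppsemmme1ceyjkgk5rqqsmemseykvbjg6d6iqsemme', groups = ('jjjj', 'kgkk', '6 jppsemmme1ceyjkgk5rqqsmemseykvbjg6d6iqsem').
3 groups means the one result is a tuple of 3 captured strings — 1 here.

[('jjjj', 'kgkk', '6 jppsemmme1ceyjkgk5rqqsmemseykvbjg6d6iqsem')]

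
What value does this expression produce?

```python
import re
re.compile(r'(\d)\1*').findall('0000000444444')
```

`\1` is not a pattern — it's the concrete string captured by group 1, re-applied verbatim.
Matches: at [0:7] match '0000000', group 1 = '0'; at [7:13] match '444444', group 1 = '4'.
One capturing group, so `findall` returns just the captured substring from each match — 2 in all.

['0', '4']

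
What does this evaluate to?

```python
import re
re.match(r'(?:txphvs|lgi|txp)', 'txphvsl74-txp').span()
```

(0, 6)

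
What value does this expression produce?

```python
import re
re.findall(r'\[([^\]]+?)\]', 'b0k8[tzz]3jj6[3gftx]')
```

['tzz', '3gftx']

With a single group, `findall` returns only what that group captured — 2 items.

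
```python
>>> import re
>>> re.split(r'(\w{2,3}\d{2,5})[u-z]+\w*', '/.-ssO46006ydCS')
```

Pattern: 2 to 3 of a word character, then 2 to 5 of a digit (captured); then one or more of a character in [u-z]; then zero or more of a word character.
Matches to split on: at [3:15] → 'ssO46006ydCS'.
Because the pattern has a capturing group, `split` also inserts each captured text between the pieces.

['/.-', 'ssO46006', '']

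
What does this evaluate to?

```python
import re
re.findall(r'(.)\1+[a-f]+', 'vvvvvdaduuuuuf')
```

['v', 'u']

The backreference `\1` re-matches whatever the first group consumed, character for character.
Walking the string: at [0:8] match 'vvvvvdad', group 1 = 'v'; at [8:14] match 'uuuuuf', group 1 = 'u'.
`findall` collects group 1 from each match (2 total).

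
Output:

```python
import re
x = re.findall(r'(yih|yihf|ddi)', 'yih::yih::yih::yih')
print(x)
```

Because there's exactly one group, `findall` drops the full match and keeps group 1 from each hit.

['yih', 'yih', 'yih', 'yih']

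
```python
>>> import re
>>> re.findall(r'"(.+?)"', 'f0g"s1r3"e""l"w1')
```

['s1r3', '"l']

With the lazy modifier that quantifier settles for the fewest repetitions that let the rest of the pattern succeed (the atoms after it are unaffected and can still be greedy).
Walking the string: at [3:9] match '"s1r3"', group 1 = 's1r3'; at [10:14] match '""l"', group 1 = '"l'.
`findall` collects group 1 from each match (2 total).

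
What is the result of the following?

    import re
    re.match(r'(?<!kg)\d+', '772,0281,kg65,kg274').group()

`match` is anchored at position 0; if the pattern doesn't fit there, it returns None.
The match spans [0:3] → '772'.

'772'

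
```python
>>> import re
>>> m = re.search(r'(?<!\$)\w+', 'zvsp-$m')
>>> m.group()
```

'zvsp'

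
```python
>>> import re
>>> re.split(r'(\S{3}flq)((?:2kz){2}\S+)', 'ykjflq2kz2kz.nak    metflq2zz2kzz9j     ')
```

['', 'ykjflq', '2kz2kz.nak', '    metflq2zz2kzz9j     ']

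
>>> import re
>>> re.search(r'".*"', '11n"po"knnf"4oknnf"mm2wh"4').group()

The match spans [3:25] → '"po"knnf"4oknnf"mm2wh"'.

'"po"knnf"4oknnf"mm2wh"'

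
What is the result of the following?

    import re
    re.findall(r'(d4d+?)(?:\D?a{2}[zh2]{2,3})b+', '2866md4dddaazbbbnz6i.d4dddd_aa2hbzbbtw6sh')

The pattern matches the literal 'd4', then one or more of the literal 'd' (lazy) (captured); then optionally a non-digit, then exactly 2 of a literal 'a', then 2 to 3 of one of [zh2] (non-capturing group); then one or more of a literal 'b'.
Walking the string: at [21:33] match 'd4dddd_aa2hb', group 1 = 'd4dddd'.
With a single group, `findall` returns only what that group captured — 1 item.

['d4dddd']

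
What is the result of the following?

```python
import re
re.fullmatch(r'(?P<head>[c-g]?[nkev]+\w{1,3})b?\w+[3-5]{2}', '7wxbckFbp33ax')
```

`re.fullmatch` is like wrapping the pattern in `^…$` (in single-line mode).
Here the string isn't matched end-to-end, so the call returns None.

None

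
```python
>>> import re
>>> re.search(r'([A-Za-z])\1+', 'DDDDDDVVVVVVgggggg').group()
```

'DDDDDD'

A backreference is literal: `\1` must see the identical characters the first group matched.
`re.search` scans for the first position where the pattern succeeds.
The match spans [0:6] → 'DDDDDD'.
Captured: group 1 = 'D'.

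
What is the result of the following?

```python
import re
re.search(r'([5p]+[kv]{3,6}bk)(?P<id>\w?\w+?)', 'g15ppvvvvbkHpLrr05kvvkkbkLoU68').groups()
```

('5ppvvvvbk', 'Hp')

The match spans [2:13] → '5ppvvvvbkHp'.
Captured: group 1 = '5ppvvvvbk', group 2 = 'Hp'.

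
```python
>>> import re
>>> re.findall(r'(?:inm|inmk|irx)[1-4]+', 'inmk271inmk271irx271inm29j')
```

Walking the string: at [0:5] → 'inmk2'; at [7:12] → 'inmk2'; at [14:18] → 'irx2'; at [20:24] → 'inm2'.
No capturing groups, so `findall` returns the 4 full match strings.

['inmk2', 'inmk2', 'irx2', 'inm2']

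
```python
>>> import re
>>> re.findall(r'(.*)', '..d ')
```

The pattern matches zero or more of any character (captured).
Scanning left to right: at [0:4] match '..d ', group 1 = '..d '; at [4:4] match '', group 1 = ''.
`findall` collects group 1 from each match (2 total).

['..d ', '']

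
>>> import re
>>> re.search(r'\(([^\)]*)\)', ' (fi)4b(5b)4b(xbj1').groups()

The match spans [1:5] → '(fi)'.
Captured: group 1 = 'fi'.

('fi',)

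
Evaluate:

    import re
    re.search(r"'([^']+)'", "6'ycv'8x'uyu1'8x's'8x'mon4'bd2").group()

"'ycv'"

`re.search` scans for the first position where the pattern succeeds.
The match spans [1:6] → "'ycv'".
Captured: group 1 = 'ycv'.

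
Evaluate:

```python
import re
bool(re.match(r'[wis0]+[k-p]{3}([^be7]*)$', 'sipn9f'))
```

The pattern matches one or more of one of [wis0]; then exactly 3 of a character in [k-p]; then zero or more of any character except [be7] (captured); then anchored at the end.
`re.match` won't scan ahead — the pattern has to work from the very first character.
Here the string doesn't start with a match, so the call returns None, and `bool(None)` is False.

False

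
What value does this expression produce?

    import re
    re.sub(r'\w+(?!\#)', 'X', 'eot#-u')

`(?!…)`/`(?<!…)` only lets a position through if the neighbouring text does NOT match; no characters are consumed.
Every occurrence is swapped for 'X'.

'Xt#-X'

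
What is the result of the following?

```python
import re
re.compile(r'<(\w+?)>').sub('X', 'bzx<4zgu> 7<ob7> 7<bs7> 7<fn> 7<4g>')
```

'bzxX 7X 7X 7X 7X'

Every occurrence is swapped for 'X'.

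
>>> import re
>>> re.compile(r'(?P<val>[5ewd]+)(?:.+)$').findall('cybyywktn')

Pattern: one or more of one of [5ewd] (captured as 'val'); then one or more of any character (non-capturing group); then anchored at the end.
Scanning left to right: at [5:9] match 'wktn', group 1 = 'w'.
With a single group, `findall` returns only what that group captured — 1 item.

['w']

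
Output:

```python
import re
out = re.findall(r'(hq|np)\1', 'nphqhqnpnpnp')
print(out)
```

['hq', 'np']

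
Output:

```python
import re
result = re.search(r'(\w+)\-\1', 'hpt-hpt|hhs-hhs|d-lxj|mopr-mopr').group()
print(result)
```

hpt-hpt

`\1` is not a pattern — it's the concrete string captured by group 1, re-applied verbatim.
`re.search` scans for the first position where the pattern succeeds.
The match spans [0:7] → 'hpt-hpt'.
Captured: group 1 = 'hpt'.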